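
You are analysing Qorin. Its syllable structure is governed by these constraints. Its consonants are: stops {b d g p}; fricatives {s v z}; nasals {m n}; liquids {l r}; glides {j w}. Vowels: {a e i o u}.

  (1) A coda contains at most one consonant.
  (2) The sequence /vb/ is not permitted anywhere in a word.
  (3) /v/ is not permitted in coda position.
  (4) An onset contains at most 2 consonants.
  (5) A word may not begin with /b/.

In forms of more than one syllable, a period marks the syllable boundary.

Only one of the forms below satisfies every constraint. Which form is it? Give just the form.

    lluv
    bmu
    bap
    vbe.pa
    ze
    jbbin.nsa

lluv — violates constraint 3: syllable 1 coda contains /v/ → illicit
bmu — violates constraint 5: word begins with /b/ → illicit
bap — violates constraint 5: word begins with /b/ → illicit
vbe.pa — violates constraint 2: contains banned sequence /vb/ → illicit
ze — σ1 onset /z/, coda /∅/ ok → licit
jbbin.nsa — violates constraint 4: syllable 1 onset /jbb/ has 3 consonants (> 2) → illicit

ze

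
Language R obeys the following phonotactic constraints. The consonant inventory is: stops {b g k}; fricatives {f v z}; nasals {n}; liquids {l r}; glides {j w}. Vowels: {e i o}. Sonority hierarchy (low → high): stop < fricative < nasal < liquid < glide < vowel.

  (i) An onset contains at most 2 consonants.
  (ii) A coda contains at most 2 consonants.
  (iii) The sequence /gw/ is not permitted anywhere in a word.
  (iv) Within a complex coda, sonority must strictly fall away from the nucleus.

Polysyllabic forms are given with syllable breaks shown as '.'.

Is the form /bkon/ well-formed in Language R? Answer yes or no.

yes

/bkon/ — σ1 onset /bk/ (2C), coda /n/ ok → well-formed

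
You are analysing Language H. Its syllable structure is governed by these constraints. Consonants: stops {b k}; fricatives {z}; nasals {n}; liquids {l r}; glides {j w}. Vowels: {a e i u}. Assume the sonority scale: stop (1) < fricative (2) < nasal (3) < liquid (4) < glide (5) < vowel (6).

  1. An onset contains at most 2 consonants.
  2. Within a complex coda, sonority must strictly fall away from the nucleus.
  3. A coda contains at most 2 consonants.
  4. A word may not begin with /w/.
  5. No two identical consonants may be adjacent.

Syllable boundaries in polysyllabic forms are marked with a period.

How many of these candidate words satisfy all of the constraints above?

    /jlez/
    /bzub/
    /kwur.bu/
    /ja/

/jlez/ — σ1 onset /jl/ (2C), coda /z/ ok → phonotactically legal
/bzub/ — σ1 onset /bz/ (2C), coda /b/ ok → phonotactically legal
/kwur.bu/ — σ1 onset /kw/ (2C), coda /r/ ok; σ2 onset /b/, coda /∅/ ok → phonotactically legal
/ja/ — σ1 onset /j/, coda /∅/ ok → phonotactically legal
Phonotactically legal: /jlez/, /bzub/, /kwur.bu/, /ja/ → 4.

4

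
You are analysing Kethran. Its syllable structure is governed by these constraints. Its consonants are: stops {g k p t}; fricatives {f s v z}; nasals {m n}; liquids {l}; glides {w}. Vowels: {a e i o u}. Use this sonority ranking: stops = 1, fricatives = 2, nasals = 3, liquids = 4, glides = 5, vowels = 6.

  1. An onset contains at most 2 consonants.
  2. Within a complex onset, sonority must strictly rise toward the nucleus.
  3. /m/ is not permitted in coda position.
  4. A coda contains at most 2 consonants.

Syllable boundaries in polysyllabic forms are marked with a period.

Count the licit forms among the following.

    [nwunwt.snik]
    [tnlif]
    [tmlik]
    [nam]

0

[nwunwt.snik] — violates constraint 4: syllable 1 coda /nwt/ has 3 consonants (> 2) → illicit
[tnlif] — violates constraint 1: syllable 1 onset /tnl/ has 3 consonants (> 2) → illicit
[tmlik] — violates constraint 1: syllable 1 onset /tml/ has 3 consonants (> 2) → illicit
[nam] — violates constraint 3: syllable 1 coda contains /m/ → illicit
No form is licit → 0.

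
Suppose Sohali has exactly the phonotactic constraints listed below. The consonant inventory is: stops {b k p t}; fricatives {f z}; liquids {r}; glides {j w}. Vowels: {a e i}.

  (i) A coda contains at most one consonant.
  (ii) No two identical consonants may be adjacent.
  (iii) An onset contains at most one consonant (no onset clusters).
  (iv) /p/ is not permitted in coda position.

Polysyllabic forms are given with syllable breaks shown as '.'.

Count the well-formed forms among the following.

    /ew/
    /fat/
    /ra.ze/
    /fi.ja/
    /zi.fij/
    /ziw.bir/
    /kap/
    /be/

/ew/ — σ1 onset /∅/, coda /w/ ok → well-formed
/fat/ — σ1 onset /f/, coda /t/ ok → well-formed
/ra.ze/ — σ1 onset /r/, coda /∅/ ok; σ2 onset /z/, coda /∅/ ok → well-formed
/fi.ja/ — σ1 onset /f/, coda /∅/ ok; σ2 onset /j/, coda /∅/ ok → well-formed
/zi.fij/ — σ1 onset /z/, coda /∅/ ok; σ2 onset /f/, coda /j/ ok → well-formed
/ziw.bir/ — σ1 onset /z/, coda /w/ ok; σ2 onset /b/, coda /r/ ok → well-formed
/kap/ — violates constraint (iv): syllable 1 coda contains /p/ → ill-formed
/be/ — σ1 onset /b/, coda /∅/ ok → well-formed
Well-formed: /ew/, /fat/, /ra.ze/, /fi.ja/, /zi.fij/, /ziw.bir/, /be/ → 7.

7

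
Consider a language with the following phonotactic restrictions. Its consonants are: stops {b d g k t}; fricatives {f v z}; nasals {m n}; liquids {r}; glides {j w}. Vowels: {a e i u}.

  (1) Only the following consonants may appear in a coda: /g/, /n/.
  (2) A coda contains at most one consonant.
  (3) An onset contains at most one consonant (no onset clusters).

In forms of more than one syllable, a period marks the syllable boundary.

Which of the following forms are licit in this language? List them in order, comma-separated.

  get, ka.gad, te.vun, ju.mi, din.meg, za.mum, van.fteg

te.vun, ju.mi, din.meg

get — violates constraint 1: syllable 1 coda contains /t/, which is not a licensed coda consonant → illicit
ka.gad — violates constraint 1: syllable 2 coda contains /d/, which is not a licensed coda consonant → illicit
te.vun — σ1 onset /t/, coda /∅/ ok; σ2 onset /v/, coda /n/ ok → licit
ju.mi — σ1 onset /j/, coda /∅/ ok; σ2 onset /m/, coda /∅/ ok → licit
din.meg — σ1 onset /d/, coda /n/ ok; σ2 onset /m/, coda /g/ ok → licit
za.mum — violates constraint 1: syllable 2 coda contains /m/, which is not a licensed coda consonant → illicit
van.fteg — violates constraint 3: syllable 2 onset /ft/ has 2 consonants (> 1) → illicit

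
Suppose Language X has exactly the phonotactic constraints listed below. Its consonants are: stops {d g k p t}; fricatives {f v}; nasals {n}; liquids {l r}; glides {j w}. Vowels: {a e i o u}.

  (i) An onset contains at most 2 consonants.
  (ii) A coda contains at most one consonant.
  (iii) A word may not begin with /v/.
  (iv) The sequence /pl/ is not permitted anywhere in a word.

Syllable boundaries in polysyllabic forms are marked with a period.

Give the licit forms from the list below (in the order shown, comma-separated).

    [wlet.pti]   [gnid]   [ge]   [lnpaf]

[wlet.pti] — σ1 onset /wl/ (2C), coda /t/ ok; σ2 onset /pt/ (2C), coda /∅/ ok → licit
[gnid] — σ1 onset /gn/ (2C), coda /d/ ok → licit
[ge] — σ1 onset /g/, coda /∅/ ok → licit
[lnpaf] — violates constraint (i): syllable 1 onset /lnp/ has 3 consonants (> 2) → illicit

[wlet.pti], [gnid], [ge]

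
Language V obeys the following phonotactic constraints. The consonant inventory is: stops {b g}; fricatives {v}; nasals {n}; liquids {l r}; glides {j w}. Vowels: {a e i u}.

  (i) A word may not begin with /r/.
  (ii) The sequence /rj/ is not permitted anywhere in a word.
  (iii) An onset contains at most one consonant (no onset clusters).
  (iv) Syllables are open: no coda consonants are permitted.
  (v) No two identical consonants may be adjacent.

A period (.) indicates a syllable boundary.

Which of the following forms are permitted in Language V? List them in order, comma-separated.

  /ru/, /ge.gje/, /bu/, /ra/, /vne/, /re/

/ru/ — violates constraint (i): word begins with /r/ → not permitted
/ge.gje/ — violates constraint (iii): syllable 2 onset /gj/ has 2 consonants (> 1) → not permitted
/bu/ — σ1 onset /b/, coda /∅/ ok → permitted
/ra/ — violates constraint (i): word begins with /r/ → not permitted
/vne/ — violates constraint (iii): syllable 1 onset /vn/ has 2 consonants (> 1) → not permitted
/re/ — violates constraint (i): word begins with /r/ → not permitted

/bu/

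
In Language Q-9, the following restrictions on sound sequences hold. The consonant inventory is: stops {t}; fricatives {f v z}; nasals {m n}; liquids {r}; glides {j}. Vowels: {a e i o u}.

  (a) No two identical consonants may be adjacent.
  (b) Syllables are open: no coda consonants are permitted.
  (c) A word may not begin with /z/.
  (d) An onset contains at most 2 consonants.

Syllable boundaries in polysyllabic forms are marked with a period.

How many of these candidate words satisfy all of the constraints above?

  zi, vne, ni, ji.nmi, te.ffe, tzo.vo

4

zi — violates constraint (c): word begins with /z/ → illicit
vne — σ1 onset /vn/ (2C), coda /∅/ ok → licit
ni — σ1 onset /n/, coda /∅/ ok → licit
ji.nmi — σ1 onset /j/, coda /∅/ ok; σ2 onset /nm/ (2C), coda /∅/ ok → licit
te.ffe — violates constraint (a): adjacent identical consonants /ff/ → illicit
tzo.vo — σ1 onset /tz/ (2C), coda /∅/ ok; σ2 onset /v/, coda /∅/ ok → licit
Licit: vne, ni, ji.nmi, tzo.vo → 4.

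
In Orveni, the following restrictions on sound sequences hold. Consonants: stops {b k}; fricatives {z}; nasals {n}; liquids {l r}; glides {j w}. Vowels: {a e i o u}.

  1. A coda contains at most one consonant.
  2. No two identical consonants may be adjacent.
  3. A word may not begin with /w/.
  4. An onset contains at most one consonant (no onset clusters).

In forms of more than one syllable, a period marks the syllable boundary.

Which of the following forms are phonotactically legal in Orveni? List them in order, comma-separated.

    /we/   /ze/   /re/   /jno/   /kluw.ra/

/ze/, /re/

/we/ — violates constraint 3: word begins with /w/ → phonotactically illegal
/ze/ — σ1 onset /z/, coda /∅/ ok → phonotactically legal
/re/ — σ1 onset /r/, coda /∅/ ok → phonotactically legal
/jno/ — violates constraint 4: syllable 1 onset /jn/ has 2 consonants (> 1) → phonotactically illegal
/kluw.ra/ — violates constraint 4: syllable 1 onset /kl/ has 2 consonants (> 1) → phonotactically illegal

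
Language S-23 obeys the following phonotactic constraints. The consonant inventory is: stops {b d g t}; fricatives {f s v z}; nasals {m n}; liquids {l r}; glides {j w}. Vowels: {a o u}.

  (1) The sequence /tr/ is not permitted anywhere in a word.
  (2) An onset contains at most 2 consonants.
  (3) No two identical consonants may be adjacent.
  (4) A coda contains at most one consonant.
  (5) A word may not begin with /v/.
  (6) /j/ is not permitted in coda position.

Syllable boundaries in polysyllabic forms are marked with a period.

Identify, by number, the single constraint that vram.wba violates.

vram.wba: word begins with /v/.
This is a violation of constraint 5: "A word may not begin with /v/."
The remaining constraints (1, 2, 3, 4, 6) are satisfied.

5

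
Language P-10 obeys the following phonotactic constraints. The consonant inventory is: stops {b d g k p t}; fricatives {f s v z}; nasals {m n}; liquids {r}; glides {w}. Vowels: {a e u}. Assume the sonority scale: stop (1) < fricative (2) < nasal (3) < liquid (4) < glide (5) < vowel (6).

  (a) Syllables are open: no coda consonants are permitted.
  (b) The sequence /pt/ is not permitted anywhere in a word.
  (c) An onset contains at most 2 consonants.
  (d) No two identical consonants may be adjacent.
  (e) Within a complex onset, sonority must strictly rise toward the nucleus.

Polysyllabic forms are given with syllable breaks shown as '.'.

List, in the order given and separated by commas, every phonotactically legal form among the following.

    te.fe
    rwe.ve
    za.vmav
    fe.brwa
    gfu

te.fe, rwe.ve, gfu

te.fe — σ1 onset /t/, coda /∅/ ok; σ2 onset /f/, coda /∅/ ok → phonotactically legal
rwe.ve — σ1 onset /rw/ (4→5 rises), coda /∅/ ok; σ2 onset /v/, coda /∅/ ok → phonotactically legal
za.vmav — violates constraint (a): syllable 2 coda /v/ has 1 consonant (> 0) → phonotactically illegal
fe.brwa — violates constraint (c): syllable 2 onset /brw/ has 3 consonants (> 2) → phonotactically illegal
gfu — σ1 onset /gf/ (1→2 rises), coda /∅/ ok → phonotactically legal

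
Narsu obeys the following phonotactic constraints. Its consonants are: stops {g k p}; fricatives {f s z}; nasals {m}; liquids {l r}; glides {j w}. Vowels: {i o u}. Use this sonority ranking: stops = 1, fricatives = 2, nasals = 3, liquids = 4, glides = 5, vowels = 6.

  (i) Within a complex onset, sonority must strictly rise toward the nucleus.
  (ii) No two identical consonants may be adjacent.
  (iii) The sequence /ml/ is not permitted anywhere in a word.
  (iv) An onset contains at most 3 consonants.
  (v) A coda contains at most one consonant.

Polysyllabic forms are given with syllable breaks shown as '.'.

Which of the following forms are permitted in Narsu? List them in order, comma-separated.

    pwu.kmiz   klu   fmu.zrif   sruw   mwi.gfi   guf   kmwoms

pwu.kmiz — σ1 onset /pw/ (1→5 rises), coda /∅/ ok; σ2 onset /km/ (1→3 rises), coda /z/ ok → permitted
klu — σ1 onset /kl/ (1→4 rises), coda /∅/ ok → permitted
fmu.zrif — σ1 onset /fm/ (2→3 rises), coda /∅/ ok; σ2 onset /zr/ (2→4 rises), coda /f/ ok → permitted
sruw — σ1 onset /sr/ (2→4 rises), coda /w/ ok → permitted
mwi.gfi — σ1 onset /mw/ (3→5 rises), coda /∅/ ok; σ2 onset /gf/ (1→2 rises), coda /∅/ ok → permitted
guf — σ1 onset /g/, coda /f/ ok → permitted
kmwoms — violates constraint (v): syllable 1 coda /ms/ has 2 consonants (> 1) → not permitted

pwu.kmiz, klu, fmu.zrif, sruw, mwi.gfi, guf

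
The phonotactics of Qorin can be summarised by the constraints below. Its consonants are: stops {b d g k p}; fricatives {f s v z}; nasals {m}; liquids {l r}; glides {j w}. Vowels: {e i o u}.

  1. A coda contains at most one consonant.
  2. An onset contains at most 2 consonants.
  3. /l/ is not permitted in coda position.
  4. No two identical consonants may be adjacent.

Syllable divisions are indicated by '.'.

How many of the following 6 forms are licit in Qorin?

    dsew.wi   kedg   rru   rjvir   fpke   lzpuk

dsew.wi — violates constraint 4: adjacent identical consonants /ww/ → illicit
kedg — violates constraint 1: syllable 1 coda /dg/ has 2 consonants (> 1) → illicit
rru — violates constraint 4: adjacent identical consonants /rr/ → illicit
rjvir — violates constraint 2: syllable 1 onset /rjv/ has 3 consonants (> 2) → illicit
fpke — violates constraint 2: syllable 1 onset /fpk/ has 3 consonants (> 2) → illicit
lzpuk — violates constraint 2: syllable 1 onset /lzp/ has 3 consonants (> 2) → illicit
No form is licit → 0.

0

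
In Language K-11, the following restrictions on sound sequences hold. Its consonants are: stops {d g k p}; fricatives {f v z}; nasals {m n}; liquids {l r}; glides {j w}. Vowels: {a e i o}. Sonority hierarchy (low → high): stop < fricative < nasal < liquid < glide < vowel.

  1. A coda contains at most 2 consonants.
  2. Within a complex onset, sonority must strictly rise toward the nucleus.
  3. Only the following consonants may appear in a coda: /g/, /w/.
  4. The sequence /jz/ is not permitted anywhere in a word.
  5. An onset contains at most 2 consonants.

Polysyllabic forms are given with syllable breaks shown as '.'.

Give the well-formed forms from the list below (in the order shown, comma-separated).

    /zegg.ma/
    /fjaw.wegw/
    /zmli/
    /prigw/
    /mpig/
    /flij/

/zegg.ma/, /fjaw.wegw/, /prigw/

/zegg.ma/ — σ1 onset /z/, coda /gg/ (2C) ok; σ2 onset /m/, coda /∅/ ok → well-formed
/fjaw.wegw/ — σ1 onset /fj/ (2→5 rises), coda /w/ ok; σ2 onset /w/, coda /gw/ (2C) ok → well-formed
/zmli/ — violates constraint 5: syllable 1 onset /zml/ has 3 consonants (> 2) → ill-formed
/prigw/ — σ1 onset /pr/ (1→4 rises), coda /gw/ (2C) ok → well-formed
/mpig/ — violates constraint 2: syllable 1 onset /mp/: /m/ (nasal, 3) → /p/ (stop, 1) does not rise → ill-formed
/flij/ — violates constraint 3: syllable 1 coda contains /j/, which is not a licensed coda consonant → ill-formed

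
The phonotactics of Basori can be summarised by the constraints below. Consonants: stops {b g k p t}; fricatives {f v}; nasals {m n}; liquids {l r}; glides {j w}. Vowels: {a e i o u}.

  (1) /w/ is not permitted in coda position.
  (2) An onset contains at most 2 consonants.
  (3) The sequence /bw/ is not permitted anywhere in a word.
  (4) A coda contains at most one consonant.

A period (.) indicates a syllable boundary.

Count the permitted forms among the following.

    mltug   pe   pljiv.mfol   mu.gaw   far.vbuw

1

mltug — violates constraint 2: syllable 1 onset /mlt/ has 3 consonants (> 2) → not permitted
pe — σ1 onset /p/, coda /∅/ ok → permitted
pljiv.mfol — violates constraint 2: syllable 1 onset /plj/ has 3 consonants (> 2) → not permitted
mu.gaw — violates constraint 1: syllable 2 coda contains /w/ → not permitted
far.vbuw — violates constraint 1: syllable 2 coda contains /w/ → not permitted
Permitted: pe → 1.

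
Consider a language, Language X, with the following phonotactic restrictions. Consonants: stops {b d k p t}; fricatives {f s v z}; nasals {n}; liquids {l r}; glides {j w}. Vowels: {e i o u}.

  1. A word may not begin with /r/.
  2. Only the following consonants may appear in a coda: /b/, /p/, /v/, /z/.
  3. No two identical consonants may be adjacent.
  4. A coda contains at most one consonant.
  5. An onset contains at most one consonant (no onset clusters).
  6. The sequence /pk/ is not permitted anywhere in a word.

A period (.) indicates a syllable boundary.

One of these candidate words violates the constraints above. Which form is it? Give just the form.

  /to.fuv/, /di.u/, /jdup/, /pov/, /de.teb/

/jdup/

/to.fuv/ — σ1 onset /t/, coda /∅/ ok; σ2 onset /f/, coda /v/ ok → licit
/di.u/ — σ1 onset /d/, coda /∅/ ok; σ2 onset /∅/, coda /∅/ ok → licit
/jdup/ — violates constraint 5: syllable 1 onset /jd/ has 2 consonants (> 1) → illicit
/pov/ — σ1 onset /p/, coda /v/ ok → licit
/de.teb/ — σ1 onset /d/, coda /∅/ ok; σ2 onset /t/, coda /b/ ok → licit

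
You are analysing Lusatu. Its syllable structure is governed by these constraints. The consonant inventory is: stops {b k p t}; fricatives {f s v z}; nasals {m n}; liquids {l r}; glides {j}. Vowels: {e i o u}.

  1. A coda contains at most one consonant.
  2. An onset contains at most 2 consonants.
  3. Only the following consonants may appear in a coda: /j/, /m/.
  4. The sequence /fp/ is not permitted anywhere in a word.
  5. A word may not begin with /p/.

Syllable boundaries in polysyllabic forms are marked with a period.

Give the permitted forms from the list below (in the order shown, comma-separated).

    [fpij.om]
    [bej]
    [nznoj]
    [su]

[fpij.om] — violates constraint 4: contains banned sequence /fp/ → not permitted
[bej] — σ1 onset /b/, coda /j/ ok → permitted
[nznoj] — violates constraint 2: syllable 1 onset /nzn/ has 3 consonants (> 2) → not permitted
[su] — σ1 onset /s/, coda /∅/ ok → permitted

[bej], [su]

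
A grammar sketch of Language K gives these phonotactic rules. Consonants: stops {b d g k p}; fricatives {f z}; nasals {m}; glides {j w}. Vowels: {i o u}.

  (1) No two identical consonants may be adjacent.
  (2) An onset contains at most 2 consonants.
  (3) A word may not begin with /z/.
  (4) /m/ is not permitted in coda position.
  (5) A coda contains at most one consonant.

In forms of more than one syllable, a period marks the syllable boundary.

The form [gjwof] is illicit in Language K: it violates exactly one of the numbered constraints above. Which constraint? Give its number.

2

[gjwof]: syllable 1 onset /gjw/ has 3 consonants (> 2).
This is a violation of constraint 2: "An onset contains at most 2 consonants."
The remaining constraints (1, 3, 4, 5) are satisfied.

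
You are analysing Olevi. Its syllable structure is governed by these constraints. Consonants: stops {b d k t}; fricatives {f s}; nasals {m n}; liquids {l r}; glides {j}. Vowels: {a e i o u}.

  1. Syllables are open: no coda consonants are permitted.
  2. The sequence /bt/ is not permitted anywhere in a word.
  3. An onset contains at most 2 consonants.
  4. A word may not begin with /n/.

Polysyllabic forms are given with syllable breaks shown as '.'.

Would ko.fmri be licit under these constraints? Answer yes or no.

no

ko.fmri — violates constraint 3: syllable 2 onset /fmr/ has 3 consonants (> 2) → illicit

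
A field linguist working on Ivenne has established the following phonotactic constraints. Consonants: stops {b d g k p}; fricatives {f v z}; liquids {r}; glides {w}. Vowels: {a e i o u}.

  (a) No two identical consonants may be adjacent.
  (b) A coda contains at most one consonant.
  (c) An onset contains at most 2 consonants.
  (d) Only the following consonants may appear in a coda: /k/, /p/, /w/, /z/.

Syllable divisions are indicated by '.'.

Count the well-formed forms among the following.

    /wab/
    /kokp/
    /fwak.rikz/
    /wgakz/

0

/wab/ — violates constraint (d): syllable 1 coda contains /b/, which is not a licensed coda consonant → ill-formed
/kokp/ — violates constraint (b): syllable 1 coda /kp/ has 2 consonants (> 1) → ill-formed
/fwak.rikz/ — violates constraint (b): syllable 2 coda /kz/ has 2 consonants (> 1) → ill-formed
/wgakz/ — violates constraint (b): syllable 1 coda /kz/ has 2 consonants (> 1) → ill-formed
No form is well-formed → 0.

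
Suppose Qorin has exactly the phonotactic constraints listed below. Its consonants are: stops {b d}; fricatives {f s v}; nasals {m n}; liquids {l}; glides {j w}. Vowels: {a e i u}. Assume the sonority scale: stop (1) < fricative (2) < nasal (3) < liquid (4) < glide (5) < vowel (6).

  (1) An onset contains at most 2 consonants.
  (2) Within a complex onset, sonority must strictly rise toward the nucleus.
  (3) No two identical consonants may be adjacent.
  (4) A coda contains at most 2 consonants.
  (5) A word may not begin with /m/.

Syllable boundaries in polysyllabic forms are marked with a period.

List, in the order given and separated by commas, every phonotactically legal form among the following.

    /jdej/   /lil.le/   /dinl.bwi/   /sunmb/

/dinl.bwi/

/jdej/ — violates constraint 2: syllable 1 onset /jd/: /j/ (glide, 5) → /d/ (stop, 1) does not rise → phonotactically illegal
/lil.le/ — violates constraint 3: adjacent identical consonants /ll/ → phonotactically illegal
/dinl.bwi/ — σ1 onset /d/, coda /nl/ (2C) ok; σ2 onset /bw/ (1→5 rises), coda /∅/ ok → phonotactically legal
/sunmb/ — violates constraint 4: syllable 1 coda /nmb/ has 3 consonants (> 2) → phonotactically illegal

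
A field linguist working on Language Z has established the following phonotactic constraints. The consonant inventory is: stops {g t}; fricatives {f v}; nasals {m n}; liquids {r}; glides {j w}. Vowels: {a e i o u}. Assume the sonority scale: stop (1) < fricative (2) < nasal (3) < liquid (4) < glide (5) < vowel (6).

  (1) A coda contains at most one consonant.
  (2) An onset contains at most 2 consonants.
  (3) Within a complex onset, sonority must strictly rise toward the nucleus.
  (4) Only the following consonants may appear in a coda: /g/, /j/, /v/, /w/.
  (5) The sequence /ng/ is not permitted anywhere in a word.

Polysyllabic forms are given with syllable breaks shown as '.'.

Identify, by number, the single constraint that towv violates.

1

towv: syllable 1 coda /wv/ has 2 consonants (> 1).
This is a violation of constraint 1: "A coda contains at most one consonant."
The remaining constraints (2, 3, 4, 5) are satisfied.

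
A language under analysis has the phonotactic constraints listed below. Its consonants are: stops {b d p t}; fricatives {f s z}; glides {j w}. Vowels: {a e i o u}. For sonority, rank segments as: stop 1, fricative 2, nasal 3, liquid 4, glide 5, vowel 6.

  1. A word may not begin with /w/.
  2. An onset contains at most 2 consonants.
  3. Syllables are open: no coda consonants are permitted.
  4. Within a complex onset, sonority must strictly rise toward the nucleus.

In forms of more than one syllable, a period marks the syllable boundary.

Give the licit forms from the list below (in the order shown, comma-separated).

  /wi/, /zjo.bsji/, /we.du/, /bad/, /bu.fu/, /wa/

/bu.fu/

/wi/ — violates constraint 1: word begins with /w/ → illicit
/zjo.bsji/ — violates constraint 2: syllable 2 onset /bsj/ has 3 consonants (> 2) → illicit
/we.du/ — violates constraint 1: word begins with /w/ → illicit
/bad/ — violates constraint 3: syllable 1 coda /d/ has 1 consonant (> 0) → illicit
/bu.fu/ — σ1 onset /b/, coda /∅/ ok; σ2 onset /f/, coda /∅/ ok → licit
/wa/ — violates constraint 1: word begins with /w/ → illicit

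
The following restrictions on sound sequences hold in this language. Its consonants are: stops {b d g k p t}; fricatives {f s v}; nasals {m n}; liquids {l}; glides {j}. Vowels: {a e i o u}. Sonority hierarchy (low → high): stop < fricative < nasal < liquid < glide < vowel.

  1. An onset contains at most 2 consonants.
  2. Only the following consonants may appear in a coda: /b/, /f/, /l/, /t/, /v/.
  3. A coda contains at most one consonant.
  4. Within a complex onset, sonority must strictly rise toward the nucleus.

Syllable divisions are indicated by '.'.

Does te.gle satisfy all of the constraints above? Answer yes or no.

te.gle — σ1 onset /t/, coda /∅/ ok; σ2 onset /gl/ (1→4 rises), coda /∅/ ok → well-formed

yes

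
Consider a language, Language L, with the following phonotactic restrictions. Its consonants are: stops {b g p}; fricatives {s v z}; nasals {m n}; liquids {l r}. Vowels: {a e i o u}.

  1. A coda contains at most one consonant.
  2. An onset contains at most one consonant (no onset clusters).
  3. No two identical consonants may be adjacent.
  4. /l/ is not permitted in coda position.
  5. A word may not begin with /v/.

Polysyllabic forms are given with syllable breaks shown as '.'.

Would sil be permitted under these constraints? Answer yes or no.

sil — violates constraint 4: syllable 1 coda contains /l/ → not permitted

no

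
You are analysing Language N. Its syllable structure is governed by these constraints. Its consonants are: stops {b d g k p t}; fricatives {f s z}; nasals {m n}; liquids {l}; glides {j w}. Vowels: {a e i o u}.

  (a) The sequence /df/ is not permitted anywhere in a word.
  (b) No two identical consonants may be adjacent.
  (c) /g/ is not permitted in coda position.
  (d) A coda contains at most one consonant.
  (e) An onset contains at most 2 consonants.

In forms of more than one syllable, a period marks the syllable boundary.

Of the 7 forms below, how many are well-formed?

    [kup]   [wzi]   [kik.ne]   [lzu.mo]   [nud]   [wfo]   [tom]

7

[kup] — σ1 onset /k/, coda /p/ ok → well-formed
[wzi] — σ1 onset /wz/ (2C), coda /∅/ ok → well-formed
[kik.ne] — σ1 onset /k/, coda /k/ ok; σ2 onset /n/, coda /∅/ ok → well-formed
[lzu.mo] — σ1 onset /lz/ (2C), coda /∅/ ok; σ2 onset /m/, coda /∅/ ok → well-formed
[nud] — σ1 onset /n/, coda /d/ ok → well-formed
[wfo] — σ1 onset /wf/ (2C), coda /∅/ ok → well-formed
[tom] — σ1 onset /t/, coda /m/ ok → well-formed
Well-formed: [kup], [wzi], [kik.ne], [lzu.mo], [nud], [wfo], [tom] → 7.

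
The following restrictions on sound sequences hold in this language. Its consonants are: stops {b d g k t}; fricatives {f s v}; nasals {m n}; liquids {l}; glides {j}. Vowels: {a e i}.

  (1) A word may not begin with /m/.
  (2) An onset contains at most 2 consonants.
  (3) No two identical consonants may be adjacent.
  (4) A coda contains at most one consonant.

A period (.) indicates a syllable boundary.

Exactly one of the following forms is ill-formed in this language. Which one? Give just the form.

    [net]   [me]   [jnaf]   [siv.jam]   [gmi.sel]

[me]

[net] — σ1 onset /n/, coda /t/ ok → well-formed
[me] — violates constraint 1: word begins with /m/ → ill-formed
[jnaf] — σ1 onset /jn/ (2C), coda /f/ ok → well-formed
[siv.jam] — σ1 onset /s/, coda /v/ ok; σ2 onset /j/, coda /m/ ok → well-formed
[gmi.sel] — σ1 onset /gm/ (2C), coda /∅/ ok; σ2 onset /s/, coda /l/ ok → well-formed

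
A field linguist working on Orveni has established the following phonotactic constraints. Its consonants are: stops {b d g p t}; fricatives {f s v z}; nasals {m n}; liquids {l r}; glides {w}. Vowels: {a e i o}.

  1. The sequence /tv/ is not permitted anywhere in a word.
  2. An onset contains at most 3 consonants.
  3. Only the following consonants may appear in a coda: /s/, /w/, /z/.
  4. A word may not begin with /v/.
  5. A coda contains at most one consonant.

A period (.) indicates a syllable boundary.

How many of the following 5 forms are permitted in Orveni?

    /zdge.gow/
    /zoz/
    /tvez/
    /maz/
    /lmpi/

/zdge.gow/ — σ1 onset /zdg/ (3C), coda /∅/ ok; σ2 onset /g/, coda /w/ ok → permitted
/zoz/ — σ1 onset /z/, coda /z/ ok → permitted
/tvez/ — violates constraint 1: contains banned sequence /tv/ → not permitted
/maz/ — σ1 onset /m/, coda /z/ ok → permitted
/lmpi/ — σ1 onset /lmp/ (3C), coda /∅/ ok → permitted
Permitted: /zdge.gow/, /zoz/, /maz/, /lmpi/ → 4.

4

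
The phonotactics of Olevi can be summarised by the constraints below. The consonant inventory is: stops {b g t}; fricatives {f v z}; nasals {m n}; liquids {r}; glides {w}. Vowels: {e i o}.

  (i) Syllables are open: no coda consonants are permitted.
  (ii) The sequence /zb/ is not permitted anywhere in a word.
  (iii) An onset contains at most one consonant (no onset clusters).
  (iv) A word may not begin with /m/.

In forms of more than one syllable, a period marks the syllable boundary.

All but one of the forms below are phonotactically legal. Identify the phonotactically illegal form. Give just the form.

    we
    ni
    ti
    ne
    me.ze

we — σ1 onset /w/, coda /∅/ ok → phonotactically legal
ni — σ1 onset /n/, coda /∅/ ok → phonotactically legal
ti — σ1 onset /t/, coda /∅/ ok → phonotactically legal
ne — σ1 onset /n/, coda /∅/ ok → phonotactically legal
me.ze — violates constraint (iv): word begins with /m/ → phonotactically illegal

me.ze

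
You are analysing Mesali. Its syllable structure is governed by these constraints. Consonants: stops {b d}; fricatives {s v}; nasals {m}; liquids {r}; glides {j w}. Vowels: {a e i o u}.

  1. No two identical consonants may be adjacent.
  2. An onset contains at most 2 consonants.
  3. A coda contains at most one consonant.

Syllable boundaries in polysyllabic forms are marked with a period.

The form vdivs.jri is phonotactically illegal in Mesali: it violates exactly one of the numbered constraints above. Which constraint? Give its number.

vdivs.jri: syllable 1 coda /vs/ has 2 consonants (> 1).
This is a violation of constraint 3: "A coda contains at most one consonant."
The remaining constraints (1, 2) are satisfied.

3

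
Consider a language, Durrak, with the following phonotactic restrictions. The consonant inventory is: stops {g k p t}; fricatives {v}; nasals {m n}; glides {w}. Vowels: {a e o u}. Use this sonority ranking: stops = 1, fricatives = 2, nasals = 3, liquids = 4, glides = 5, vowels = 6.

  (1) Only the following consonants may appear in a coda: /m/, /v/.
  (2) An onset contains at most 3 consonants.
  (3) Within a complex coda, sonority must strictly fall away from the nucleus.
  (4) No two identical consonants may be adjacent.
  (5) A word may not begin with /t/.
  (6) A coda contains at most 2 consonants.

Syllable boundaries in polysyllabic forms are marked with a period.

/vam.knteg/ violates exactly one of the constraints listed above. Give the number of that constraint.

/vam.knteg/: syllable 2 coda contains /g/, which is not a licensed coda consonant.
This is a violation of constraint 1: "Only the following consonants may appear in a coda: /m/, /v/."
The remaining constraints (2, 3, 4, 5, 6) are satisfied.

1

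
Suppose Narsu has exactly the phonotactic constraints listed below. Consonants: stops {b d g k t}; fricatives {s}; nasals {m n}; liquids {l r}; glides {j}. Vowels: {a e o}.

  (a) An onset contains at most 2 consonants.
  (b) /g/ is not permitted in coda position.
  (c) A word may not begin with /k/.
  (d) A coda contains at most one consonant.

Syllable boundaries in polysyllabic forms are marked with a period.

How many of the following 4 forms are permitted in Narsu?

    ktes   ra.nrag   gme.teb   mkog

ktes — violates constraint (c): word begins with /k/ → not permitted
ra.nrag — violates constraint (b): syllable 2 coda contains /g/ → not permitted
gme.teb — σ1 onset /gm/ (2C), coda /∅/ ok; σ2 onset /t/, coda /b/ ok → permitted
mkog — violates constraint (b): syllable 1 coda contains /g/ → not permitted
Permitted: gme.teb → 1.

1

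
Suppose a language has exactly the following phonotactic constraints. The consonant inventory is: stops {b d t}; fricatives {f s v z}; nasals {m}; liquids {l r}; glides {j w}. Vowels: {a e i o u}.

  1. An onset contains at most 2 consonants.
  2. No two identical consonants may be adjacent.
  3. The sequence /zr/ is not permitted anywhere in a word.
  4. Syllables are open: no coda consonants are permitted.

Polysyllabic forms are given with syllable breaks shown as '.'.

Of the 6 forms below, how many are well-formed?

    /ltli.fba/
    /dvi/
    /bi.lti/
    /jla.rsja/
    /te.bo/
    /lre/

/ltli.fba/ — violates constraint 1: syllable 1 onset /ltl/ has 3 consonants (> 2) → ill-formed
/dvi/ — σ1 onset /dv/ (2C), coda /∅/ ok → well-formed
/bi.lti/ — σ1 onset /b/, coda /∅/ ok; σ2 onset /lt/ (2C), coda /∅/ ok → well-formed
/jla.rsja/ — violates constraint 1: syllable 2 onset /rsj/ has 3 consonants (> 2) → ill-formed
/te.bo/ — σ1 onset /t/, coda /∅/ ok; σ2 onset /b/, coda /∅/ ok → well-formed
/lre/ — σ1 onset /lr/ (2C), coda /∅/ ok → well-formed
Well-formed: /dvi/, /bi.lti/, /te.bo/, /lre/ → 4.

4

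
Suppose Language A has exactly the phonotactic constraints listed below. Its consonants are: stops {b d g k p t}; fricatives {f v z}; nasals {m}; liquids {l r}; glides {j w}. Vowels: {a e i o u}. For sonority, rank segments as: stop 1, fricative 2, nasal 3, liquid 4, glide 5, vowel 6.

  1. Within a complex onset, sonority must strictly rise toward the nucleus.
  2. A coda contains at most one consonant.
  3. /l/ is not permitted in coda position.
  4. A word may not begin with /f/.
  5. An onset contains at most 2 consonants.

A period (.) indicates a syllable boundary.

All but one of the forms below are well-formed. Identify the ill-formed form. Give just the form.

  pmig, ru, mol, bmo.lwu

mol

pmig — σ1 onset /pm/ (1→3 rises), coda /g/ ok → well-formed
ru — σ1 onset /r/, coda /∅/ ok → well-formed
mol — violates constraint 3: syllable 1 coda contains /l/ → ill-formed
bmo.lwu — σ1 onset /bm/ (1→3 rises), coda /∅/ ok; σ2 onset /lw/ (4→5 rises), coda /∅/ ok → well-formed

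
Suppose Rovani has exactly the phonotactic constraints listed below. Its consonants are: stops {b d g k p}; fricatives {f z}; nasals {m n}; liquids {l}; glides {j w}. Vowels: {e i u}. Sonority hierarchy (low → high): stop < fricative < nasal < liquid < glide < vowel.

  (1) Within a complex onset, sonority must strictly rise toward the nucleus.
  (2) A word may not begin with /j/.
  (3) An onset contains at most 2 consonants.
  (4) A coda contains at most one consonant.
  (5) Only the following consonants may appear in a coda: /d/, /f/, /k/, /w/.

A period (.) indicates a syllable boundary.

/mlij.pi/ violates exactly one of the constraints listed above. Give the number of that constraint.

/mlij.pi/: syllable 1 coda contains /j/, which is not a licensed coda consonant.
This is a violation of constraint 5: "Only the following consonants may appear in a coda: /d/, /f/, /k/, /w/."
The remaining constraints (1, 2, 3, 4) are satisfied.

5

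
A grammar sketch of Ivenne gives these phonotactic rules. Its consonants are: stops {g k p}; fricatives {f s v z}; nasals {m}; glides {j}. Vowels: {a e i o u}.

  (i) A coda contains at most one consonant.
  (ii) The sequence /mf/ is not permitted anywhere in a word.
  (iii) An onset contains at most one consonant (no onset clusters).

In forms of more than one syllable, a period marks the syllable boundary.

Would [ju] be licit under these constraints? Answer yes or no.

[ju] — σ1 onset /j/, coda /∅/ ok → licit

yes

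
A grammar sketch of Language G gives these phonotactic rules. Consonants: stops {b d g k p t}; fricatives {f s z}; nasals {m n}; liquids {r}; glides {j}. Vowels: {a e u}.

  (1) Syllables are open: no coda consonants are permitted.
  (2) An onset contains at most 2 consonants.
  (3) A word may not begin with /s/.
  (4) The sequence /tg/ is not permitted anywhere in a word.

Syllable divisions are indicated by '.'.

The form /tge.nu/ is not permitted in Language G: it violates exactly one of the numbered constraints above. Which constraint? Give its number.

4

/tge.nu/: contains banned sequence /tg/.
This is a violation of constraint 4: "The sequence /tg/ is not permitted anywhere in a word."
The remaining constraints (1, 2, 3) are satisfied.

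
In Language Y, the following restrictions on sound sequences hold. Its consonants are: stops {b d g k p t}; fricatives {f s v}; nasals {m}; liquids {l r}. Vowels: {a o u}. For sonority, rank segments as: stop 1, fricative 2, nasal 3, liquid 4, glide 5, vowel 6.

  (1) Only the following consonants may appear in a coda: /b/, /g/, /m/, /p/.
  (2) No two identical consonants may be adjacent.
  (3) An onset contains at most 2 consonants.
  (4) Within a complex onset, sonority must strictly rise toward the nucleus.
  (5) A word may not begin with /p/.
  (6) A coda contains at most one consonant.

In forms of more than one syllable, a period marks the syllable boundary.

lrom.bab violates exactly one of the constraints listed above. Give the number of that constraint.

lrom.bab: syllable 1 onset /lr/: /l/ (liquid, 4) → /r/ (liquid, 4) does not rise.
This is a violation of constraint 4: "Within a complex onset, sonority must strictly rise toward the nucleus."
The remaining constraints (1, 2, 3, 5, 6) are satisfied.

4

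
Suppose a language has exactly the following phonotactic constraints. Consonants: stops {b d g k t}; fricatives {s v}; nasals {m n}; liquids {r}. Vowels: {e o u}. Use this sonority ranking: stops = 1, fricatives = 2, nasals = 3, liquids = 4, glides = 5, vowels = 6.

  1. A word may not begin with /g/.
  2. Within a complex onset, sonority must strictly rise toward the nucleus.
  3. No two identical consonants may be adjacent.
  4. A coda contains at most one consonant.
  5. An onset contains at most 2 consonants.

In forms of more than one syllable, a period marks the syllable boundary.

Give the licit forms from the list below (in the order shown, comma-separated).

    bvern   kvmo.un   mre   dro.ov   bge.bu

mre, dro.ov

bvern — violates constraint 4: syllable 1 coda /rn/ has 2 consonants (> 1) → illicit
kvmo.un — violates constraint 5: syllable 1 onset /kvm/ has 3 consonants (> 2) → illicit
mre — σ1 onset /mr/ (3→4 rises), coda /∅/ ok → licit
dro.ov — σ1 onset /dr/ (1→4 rises), coda /∅/ ok; σ2 onset /∅/, coda /v/ ok → licit
bge.bu — violates constraint 2: syllable 1 onset /bg/: /b/ (stop, 1) → /g/ (stop, 1) does not rise → illicit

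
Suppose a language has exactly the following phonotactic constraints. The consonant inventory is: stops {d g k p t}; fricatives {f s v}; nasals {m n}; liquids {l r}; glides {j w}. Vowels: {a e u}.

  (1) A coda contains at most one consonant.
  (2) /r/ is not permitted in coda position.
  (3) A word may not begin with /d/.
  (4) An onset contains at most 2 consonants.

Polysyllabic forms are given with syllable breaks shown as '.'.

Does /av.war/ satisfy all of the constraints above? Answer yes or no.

/av.war/ — violates constraint 2: syllable 2 coda contains /r/ → ill-formed

no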